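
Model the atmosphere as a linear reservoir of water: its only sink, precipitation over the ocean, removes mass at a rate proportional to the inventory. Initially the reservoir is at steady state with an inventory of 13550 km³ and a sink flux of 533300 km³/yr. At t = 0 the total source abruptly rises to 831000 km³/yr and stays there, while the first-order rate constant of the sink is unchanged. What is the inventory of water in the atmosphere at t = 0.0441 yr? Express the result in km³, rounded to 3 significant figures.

τ = M₀/F₀ = 13550/533300 = 0.02541 yr; rate constant k = 1/τ.
New steady state M_∞ = F₁/k = F₁·τ = 831000 × 0.02541 = 21114 km³.
M(t) = M_∞ + (M₀ − M_∞)·e^(−t/τ); t/τ = 0.0441/0.02541 = 1.736, so e^(−t/τ) = 0.1763.
M(t) = 21114 − 7564 × 0.1763 = 19781 km³.

19800 km³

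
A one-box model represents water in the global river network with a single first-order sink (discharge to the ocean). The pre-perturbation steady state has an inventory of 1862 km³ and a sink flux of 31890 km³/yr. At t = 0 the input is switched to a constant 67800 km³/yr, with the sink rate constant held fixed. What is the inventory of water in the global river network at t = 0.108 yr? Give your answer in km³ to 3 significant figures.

The sink rate constant is k = F₀/M₀ = 31890/1862 = 17.13 yr⁻¹.
Solving dM/dt = F₁ − kM with M(0) = M₀ gives M(t) = F₁/k + (M₀ − F₁/k)·e^(−kt).
F₁/k = 67800/17.13 = 3958.7 km³; kt = 17.13 × 0.108 = 1.850, e^(−kt) = 0.1573.
M(0.108) = 3958.7 + (1862 − 3958.7) × 0.1573 = 3958.7 − 329.8 = 3628.9 km³.

3630 km³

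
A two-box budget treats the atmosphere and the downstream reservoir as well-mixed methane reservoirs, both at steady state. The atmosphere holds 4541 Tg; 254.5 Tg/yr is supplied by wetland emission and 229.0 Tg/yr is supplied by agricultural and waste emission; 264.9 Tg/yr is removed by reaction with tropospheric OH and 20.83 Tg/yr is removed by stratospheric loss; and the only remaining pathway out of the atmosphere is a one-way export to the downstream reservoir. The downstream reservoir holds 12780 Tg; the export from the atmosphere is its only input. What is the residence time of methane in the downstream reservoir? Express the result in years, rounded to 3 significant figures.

Balance the atmosphere: ΣF_in = 254.5 + 229.0 = 483.50 Tg/yr.
Export to the downstream reservoir = ΣF_in − (264.9 + 20.83) = 197.77 Tg/yr.
At steady state the output of the downstream reservoir equals its input, 197.77 Tg/yr.
τ = M / F = 12780 / 197.77 = 64.62 yr.

64.6 yr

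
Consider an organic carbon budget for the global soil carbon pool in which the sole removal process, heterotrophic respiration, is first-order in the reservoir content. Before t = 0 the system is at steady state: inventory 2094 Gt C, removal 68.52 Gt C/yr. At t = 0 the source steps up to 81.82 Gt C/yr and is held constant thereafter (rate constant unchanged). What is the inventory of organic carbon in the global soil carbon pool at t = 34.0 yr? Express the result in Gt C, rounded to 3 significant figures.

2370 Gt C

The sink rate constant is k = F₀/M₀ = 68.52/2094 = 0.03272 yr⁻¹.
Solving dM/dt = F₁ − kM with M(0) = M₀ gives M(t) = F₁/k + (M₀ − F₁/k)·e^(−kt).
F₁/k = 81.82/0.03272 = 2500.5 Gt C; kt = 0.03272 × 34.0 = 1.113, e^(−kt) = 0.3287.
M(34.0) = 2500.5 + (2094 − 2500.5) × 0.3287 = 2500.5 − 133.6 = 2366.8 Gt C.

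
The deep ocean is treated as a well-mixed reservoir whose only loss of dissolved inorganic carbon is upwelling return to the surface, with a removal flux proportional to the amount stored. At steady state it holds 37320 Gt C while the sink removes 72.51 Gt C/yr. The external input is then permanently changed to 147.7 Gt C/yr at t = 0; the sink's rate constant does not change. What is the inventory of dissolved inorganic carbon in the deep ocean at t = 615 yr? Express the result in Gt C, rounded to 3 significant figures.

64300 Gt C

The sink rate constant is k = F₀/M₀ = 72.51/37320 = 0.001943 yr⁻¹.
Solving dM/dt = F₁ − kM with M(0) = M₀ gives M(t) = F₁/k + (M₀ − F₁/k)·e^(−kt).
F₁/k = 147.7/0.001943 = 76019 Gt C; kt = 0.001943 × 615 = 1.195, e^(−kt) = 0.3027.
M(615) = 76019 + (37320 − 76019) × 0.3027 = 76019 − 11720 = 64304 Gt C.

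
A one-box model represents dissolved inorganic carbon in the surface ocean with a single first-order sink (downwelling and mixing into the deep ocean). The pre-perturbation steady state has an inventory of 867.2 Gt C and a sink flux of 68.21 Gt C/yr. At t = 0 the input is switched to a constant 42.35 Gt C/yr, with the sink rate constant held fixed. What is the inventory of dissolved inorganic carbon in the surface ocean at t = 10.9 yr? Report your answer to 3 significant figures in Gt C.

678 Gt C

Residence time τ = M₀/F₀ = 12.71 yr. The eventual steady state is M_∞ = M₀·(F₁/F₀) = 867.2 × 42.35/68.21 = 538.42 Gt C.
The anomaly ΔM(t) = M(t) − M_∞ decays as ΔM₀·e^(−t/τ) with ΔM₀ = 867.2 − 538.42 = 328.8 Gt C.
At t = 10.9 yr, e^(−t/τ) = e^(−0.8573) = 0.4243, so ΔM = 139.5 Gt C and M = 538.42 + 139.5 = 677.92 Gt C.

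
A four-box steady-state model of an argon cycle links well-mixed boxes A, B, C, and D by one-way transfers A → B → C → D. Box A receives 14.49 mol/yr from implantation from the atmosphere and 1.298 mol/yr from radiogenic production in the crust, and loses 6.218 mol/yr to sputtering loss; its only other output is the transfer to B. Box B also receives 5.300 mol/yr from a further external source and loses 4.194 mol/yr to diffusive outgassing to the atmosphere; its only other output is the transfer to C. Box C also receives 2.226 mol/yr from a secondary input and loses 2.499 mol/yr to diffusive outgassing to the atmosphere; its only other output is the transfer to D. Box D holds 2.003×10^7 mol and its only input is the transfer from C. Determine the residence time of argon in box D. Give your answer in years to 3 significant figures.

Box A: F(A→B) = (14.49 + 1.298) − 6.218 = 9.5700 mol/yr.
Box B: F(B→C) = (9.5700 + 5.300) − 4.194 = 10.676 mol/yr.
Box C: F(C→D) = (10.676 + 2.226) − 2.499 = 10.403 mol/yr.
Box D throughput = its input = 10.403 mol/yr; τ = 2.003×10^7 / 10.403 = 1.925×10^6 yr.

1.93×10^6 yr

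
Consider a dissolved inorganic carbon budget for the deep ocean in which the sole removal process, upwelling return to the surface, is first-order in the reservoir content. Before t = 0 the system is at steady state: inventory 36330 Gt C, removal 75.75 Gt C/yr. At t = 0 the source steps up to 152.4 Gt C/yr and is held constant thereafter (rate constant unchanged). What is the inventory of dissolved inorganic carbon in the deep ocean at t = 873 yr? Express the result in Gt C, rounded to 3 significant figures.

Residence time τ = M₀/F₀ = 479.6 yr. The eventual steady state is M_∞ = M₀·(F₁/F₀) = 36330 × 152.4/75.75 = 73092 Gt C.
The anomaly ΔM(t) = M(t) − M_∞ decays as ΔM₀·e^(−t/τ) with ΔM₀ = 36330 − 73092 = −36760 Gt C.
At t = 873 yr, e^(−t/τ) = e^(−1.820) = 0.1620, so ΔM = −5955 Gt C and M = 73092 − 5955 = 67137 Gt C.

67100 Gt C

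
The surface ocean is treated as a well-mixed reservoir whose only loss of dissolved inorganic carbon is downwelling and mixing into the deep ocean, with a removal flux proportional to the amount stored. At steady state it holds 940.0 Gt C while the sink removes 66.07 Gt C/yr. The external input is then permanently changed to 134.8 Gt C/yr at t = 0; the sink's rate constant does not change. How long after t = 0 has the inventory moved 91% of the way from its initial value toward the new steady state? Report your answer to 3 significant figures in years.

τ = M₀/F₀ = 940.0/66.07 = 14.23 yr.
The remaining gap fraction is e^(−t/τ); 91% covered ⇒ e^(−t/τ) = 0.0900.
t = −τ ln(0.0900) = 14.23 × 2.408 = 34.26 yr.

34.3 yr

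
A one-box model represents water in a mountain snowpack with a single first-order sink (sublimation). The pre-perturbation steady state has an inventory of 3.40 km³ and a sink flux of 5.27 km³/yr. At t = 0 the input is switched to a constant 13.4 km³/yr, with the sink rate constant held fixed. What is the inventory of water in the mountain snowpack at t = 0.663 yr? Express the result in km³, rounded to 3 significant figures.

Residence time τ = M₀/F₀ = 0.6452 yr. The eventual steady state is M_∞ = M₀·(F₁/F₀) = 3.40 × 13.4/5.27 = 8.6452 km³.
The anomaly ΔM(t) = M(t) − M_∞ decays as ΔM₀·e^(−t/τ) with ΔM₀ = 3.40 − 8.6452 = −5.245 km³.
At t = 0.663 yr, e^(−t/τ) = e^(−1.028) = 0.3578, so ΔM = −1.877 km³ and M = 8.6452 − 1.877 = 6.7682 km³.

6.77 km³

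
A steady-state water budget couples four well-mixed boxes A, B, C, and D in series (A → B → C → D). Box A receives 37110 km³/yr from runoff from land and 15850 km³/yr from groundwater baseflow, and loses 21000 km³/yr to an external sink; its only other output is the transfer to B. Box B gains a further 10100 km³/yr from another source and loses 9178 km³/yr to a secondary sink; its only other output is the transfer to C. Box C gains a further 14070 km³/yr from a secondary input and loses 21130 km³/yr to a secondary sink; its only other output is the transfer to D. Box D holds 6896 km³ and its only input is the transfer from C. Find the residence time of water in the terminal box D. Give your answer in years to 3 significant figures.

Box A: F(A→B) = (37110 + 15850) − 21000 = 31960 km³/yr.
Box B: F(B→C) = (31960 + 10100) − 9178 = 32882 km³/yr.
Box C: F(C→D) = (32882 + 14070) − 21130 = 25822 km³/yr.
Box D throughput = its input = 25822 km³/yr; τ = 6896 / 25822 = 0.2671 yr.

0.267 yr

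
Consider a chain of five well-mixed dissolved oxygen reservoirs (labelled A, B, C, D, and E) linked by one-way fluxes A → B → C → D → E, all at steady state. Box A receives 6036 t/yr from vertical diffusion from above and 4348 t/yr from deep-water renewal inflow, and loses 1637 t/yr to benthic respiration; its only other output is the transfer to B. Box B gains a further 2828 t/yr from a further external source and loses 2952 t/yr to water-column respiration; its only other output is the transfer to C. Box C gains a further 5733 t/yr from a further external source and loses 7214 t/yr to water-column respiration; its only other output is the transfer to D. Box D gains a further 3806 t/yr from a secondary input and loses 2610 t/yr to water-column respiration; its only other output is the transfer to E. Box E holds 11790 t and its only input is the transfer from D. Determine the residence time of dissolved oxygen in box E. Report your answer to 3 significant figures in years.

Box A: F(A→B) = (6036 + 4348) − 1637 = 8747.0 t/yr.
Box B: F(B→C) = (8747.0 + 2828) − 2952 = 8623.0 t/yr.
Box C: F(C→D) = (8623.0 + 5733) − 7214 = 7142.0 t/yr.
Box D: F(D→E) = (7142.0 + 3806) − 2610 = 8338.0 t/yr.
Box E throughput = its input = 8338.0 t/yr; τ = 11790 / 8338.0 = 1.414 yr.

1.41 yr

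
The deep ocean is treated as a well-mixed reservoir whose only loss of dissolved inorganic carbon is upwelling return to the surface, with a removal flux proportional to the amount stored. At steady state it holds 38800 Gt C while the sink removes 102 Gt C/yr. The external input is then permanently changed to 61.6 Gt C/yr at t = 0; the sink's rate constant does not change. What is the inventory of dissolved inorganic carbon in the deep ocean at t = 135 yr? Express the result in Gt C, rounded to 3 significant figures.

Residence time τ = M₀/F₀ = 380.4 yr. The eventual steady state is M_∞ = M₀·(F₁/F₀) = 38800 × 61.6/102 = 23432 Gt C.
The anomaly ΔM(t) = M(t) − M_∞ decays as ΔM₀·e^(−t/τ) with ΔM₀ = 38800 − 23432 = 15370 Gt C.
At t = 135 yr, e^(−t/τ) = e^(−0.3549) = 0.7012, so ΔM = 10780 Gt C and M = 23432 + 10780 = 34209 Gt C.

34200 Gt C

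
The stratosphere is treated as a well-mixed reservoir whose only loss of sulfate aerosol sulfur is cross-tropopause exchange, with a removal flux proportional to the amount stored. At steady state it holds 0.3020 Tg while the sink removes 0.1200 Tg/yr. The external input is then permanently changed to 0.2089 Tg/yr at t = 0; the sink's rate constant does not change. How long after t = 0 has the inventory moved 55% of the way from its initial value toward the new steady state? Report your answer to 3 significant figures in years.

2.01 yr

τ = M₀/F₀ = 0.3020/0.1200 = 2.517 yr.
The remaining gap fraction is e^(−t/τ); 55% covered ⇒ e^(−t/τ) = 0.450.
t = −τ ln(0.450) = 2.517 × 0.7985 = 2.010 yr.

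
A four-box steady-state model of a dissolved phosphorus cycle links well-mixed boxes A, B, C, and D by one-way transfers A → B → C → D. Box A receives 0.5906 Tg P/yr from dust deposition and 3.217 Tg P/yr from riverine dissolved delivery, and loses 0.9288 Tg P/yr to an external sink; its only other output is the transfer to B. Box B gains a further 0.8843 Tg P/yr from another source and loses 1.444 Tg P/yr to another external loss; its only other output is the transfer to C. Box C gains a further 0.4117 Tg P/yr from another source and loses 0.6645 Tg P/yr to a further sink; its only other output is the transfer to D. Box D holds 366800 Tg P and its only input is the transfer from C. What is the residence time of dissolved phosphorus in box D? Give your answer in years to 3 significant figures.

178000 yr

Box A: F(A→B) = (0.5906 + 3.217) − 0.9288 = 2.8788 Tg P/yr.
Box B: F(B→C) = (2.8788 + 0.8843) − 1.444 = 2.3191 Tg P/yr.
Box C: F(C→D) = (2.3191 + 0.4117) − 0.6645 = 2.0663 Tg P/yr.
Box D throughput = its input = 2.0663 Tg P/yr; τ = 366800 / 2.0663 = 177500 yr.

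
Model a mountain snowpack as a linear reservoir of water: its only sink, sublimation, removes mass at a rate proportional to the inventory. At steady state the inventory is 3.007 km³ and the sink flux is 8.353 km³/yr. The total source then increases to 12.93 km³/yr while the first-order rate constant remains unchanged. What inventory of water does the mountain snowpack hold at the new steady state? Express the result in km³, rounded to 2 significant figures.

Rate constant k = F/M = 8.353 / 3.007 = 2.778 yr⁻¹.
At the new steady state, source = k·M_new ⇒ M_new = 12.93 / 2.778 = 4.655 km³.
(Equivalently M_new = M × F_new/F_old = 3.007 × 12.93/8.353.)

4.7 km³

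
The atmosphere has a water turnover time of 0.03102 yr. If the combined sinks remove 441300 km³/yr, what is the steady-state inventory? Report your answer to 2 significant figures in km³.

τ = M/F ⇒ M = τ × F = 0.03102 × 441300 = 13690 km³.

14000 km³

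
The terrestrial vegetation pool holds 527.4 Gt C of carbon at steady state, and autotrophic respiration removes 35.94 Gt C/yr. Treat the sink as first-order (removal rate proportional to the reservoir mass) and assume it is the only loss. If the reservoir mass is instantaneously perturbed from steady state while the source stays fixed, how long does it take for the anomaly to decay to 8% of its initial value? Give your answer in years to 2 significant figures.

37 yr

For a linear reservoir the anomaly decays as exp(−t/τ) with τ = M/F = 527.4/35.94 = 14.67 yr.
exp(−t/τ) = 0.08 ⇒ t = −τ ln(0.08) = 14.67 × 2.526 = 37.06 yr.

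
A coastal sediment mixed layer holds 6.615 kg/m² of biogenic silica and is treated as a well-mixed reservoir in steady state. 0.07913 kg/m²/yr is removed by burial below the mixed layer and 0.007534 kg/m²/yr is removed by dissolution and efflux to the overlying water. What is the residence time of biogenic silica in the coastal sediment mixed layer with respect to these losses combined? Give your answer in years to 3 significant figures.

Total removal = 0.07913 + 0.007534 = 0.086664 kg/m²/yr.
τ = M / ΣF_out = 6.615 / 0.086664 = 76.33 yr.

76.3 yr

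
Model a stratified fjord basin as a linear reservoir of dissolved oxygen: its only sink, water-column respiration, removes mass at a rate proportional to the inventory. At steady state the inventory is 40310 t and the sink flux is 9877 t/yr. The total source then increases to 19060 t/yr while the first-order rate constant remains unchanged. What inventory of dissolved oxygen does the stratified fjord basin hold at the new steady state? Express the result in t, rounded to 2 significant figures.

78000 t

Rate constant k = F/M = 9877 / 40310 = 0.2450 yr⁻¹.
At the new steady state, source = k·M_new ⇒ M_new = 19060 / 0.2450 = 77790 t.
(Equivalently M_new = M × F_new/F_old = 40310 × 19060/9877.)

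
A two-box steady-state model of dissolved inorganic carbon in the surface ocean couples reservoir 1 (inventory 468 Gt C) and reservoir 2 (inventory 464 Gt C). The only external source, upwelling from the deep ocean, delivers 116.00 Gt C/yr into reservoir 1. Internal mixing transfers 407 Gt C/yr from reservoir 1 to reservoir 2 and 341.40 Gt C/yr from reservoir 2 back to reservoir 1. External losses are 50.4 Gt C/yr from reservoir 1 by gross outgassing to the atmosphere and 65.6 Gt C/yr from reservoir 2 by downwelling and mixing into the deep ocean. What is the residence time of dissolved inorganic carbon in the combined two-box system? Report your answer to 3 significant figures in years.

8.03 yr

Treat the two boxes together as one reservoir: the mixing fluxes between them are internal recycling, so τ = ΣM / Σ(external losses).
M_total = 468 + 464 = 932.00 Gt C.
ΣF_external_out = 50.4 + 65.6 = 116.00 Gt C/yr.
τ = M_total / ΣF_ext = 932.00 / 116.00 = 8.034 yr.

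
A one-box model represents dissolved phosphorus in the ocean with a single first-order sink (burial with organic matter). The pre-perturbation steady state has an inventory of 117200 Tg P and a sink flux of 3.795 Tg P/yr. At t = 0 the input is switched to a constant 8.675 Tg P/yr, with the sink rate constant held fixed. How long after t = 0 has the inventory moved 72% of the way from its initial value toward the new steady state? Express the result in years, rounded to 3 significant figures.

τ = M₀/F₀ = 117200/3.795 = 30880 yr.
The remaining gap fraction is e^(−t/τ); 72% covered ⇒ e^(−t/τ) = 0.280.
t = −τ ln(0.280) = 30880 × 1.273 = 39310 yr.

39300 yr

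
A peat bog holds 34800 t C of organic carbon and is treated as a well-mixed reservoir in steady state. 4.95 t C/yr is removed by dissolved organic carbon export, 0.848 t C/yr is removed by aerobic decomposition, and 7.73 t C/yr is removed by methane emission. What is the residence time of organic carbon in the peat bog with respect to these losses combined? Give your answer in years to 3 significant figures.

2570 yr

Total removal = 4.950 + 0.8480 + 7.730 = 13.528 t C/yr.
τ = M / ΣF_out = 34800 / 13.528 = 2572 yr.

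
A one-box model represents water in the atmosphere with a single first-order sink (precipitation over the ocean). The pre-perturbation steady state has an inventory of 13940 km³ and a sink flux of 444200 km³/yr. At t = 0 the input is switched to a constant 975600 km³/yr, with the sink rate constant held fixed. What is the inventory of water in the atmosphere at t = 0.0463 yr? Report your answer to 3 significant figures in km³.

26800 km³

τ = M₀/F₀ = 13940/444200 = 0.03138 yr; rate constant k = 1/τ.
New steady state M_∞ = F₁/k = F₁·τ = 975600 × 0.03138 = 30617 km³.
M(t) = M_∞ + (M₀ − M_∞)·e^(−t/τ); t/τ = 0.0463/0.03138 = 1.475, so e^(−t/τ) = 0.2287.
M(t) = 30617 − 16680 × 0.2287 = 26803 km³.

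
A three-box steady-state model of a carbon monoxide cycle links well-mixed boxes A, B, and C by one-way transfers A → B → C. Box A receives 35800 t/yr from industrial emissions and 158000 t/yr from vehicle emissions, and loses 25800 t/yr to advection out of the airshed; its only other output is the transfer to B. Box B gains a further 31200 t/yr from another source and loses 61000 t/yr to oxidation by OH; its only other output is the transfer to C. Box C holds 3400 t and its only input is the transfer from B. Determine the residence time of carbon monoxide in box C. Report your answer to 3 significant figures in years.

0.0246 yr

Box A: F(A→B) = (35800 + 158000) − 25800 = 168000 t/yr.
Box B: F(B→C) = (168000 + 31200) − 61000 = 138200 t/yr.
Box C throughput = its input = 138200 t/yr; τ = 3400 / 138200 = 0.02460 yr.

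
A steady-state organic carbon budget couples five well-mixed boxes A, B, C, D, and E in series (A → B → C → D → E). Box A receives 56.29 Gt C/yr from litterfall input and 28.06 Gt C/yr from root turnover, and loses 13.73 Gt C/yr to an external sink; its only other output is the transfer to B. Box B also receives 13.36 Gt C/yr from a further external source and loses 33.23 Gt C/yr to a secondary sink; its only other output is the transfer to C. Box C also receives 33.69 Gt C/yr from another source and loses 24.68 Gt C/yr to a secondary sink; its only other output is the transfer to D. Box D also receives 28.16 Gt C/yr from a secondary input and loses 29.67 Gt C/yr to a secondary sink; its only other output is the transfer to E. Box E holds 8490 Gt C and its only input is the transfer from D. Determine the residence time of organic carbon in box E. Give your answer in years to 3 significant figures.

146 yr

Box A: F(A→B) = (56.29 + 28.06) − 13.73 = 70.620 Gt C/yr.
Box B: F(B→C) = (70.620 + 13.36) − 33.23 = 50.750 Gt C/yr.
Box C: F(C→D) = (50.750 + 33.69) − 24.68 = 59.760 Gt C/yr.
Box D: F(D→E) = (59.760 + 28.16) − 29.67 = 58.250 Gt C/yr.
Box E throughput = its input = 58.250 Gt C/yr; τ = 8490 / 58.250 = 145.8 yr.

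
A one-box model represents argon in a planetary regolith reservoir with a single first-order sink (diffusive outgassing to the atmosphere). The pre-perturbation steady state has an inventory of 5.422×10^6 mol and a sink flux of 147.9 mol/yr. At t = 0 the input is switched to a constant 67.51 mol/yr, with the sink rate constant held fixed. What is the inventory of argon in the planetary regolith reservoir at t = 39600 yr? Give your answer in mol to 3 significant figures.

3.48×10^6 mol

Residence time τ = M₀/F₀ = 36660 yr. The eventual steady state is M_∞ = M₀·(F₁/F₀) = 5.422×10^6 × 67.51/147.9 = 2.4749×10^6 mol.
The anomaly ΔM(t) = M(t) − M_∞ decays as ΔM₀·e^(−t/τ) with ΔM₀ = 5.422×10^6 − 2.4749×10^6 = 2.947×10^6 mol.
At t = 39600 yr, e^(−t/τ) = e^(−1.080) = 0.3395, so ΔM = 1.001×10^6 mol and M = 2.4749×10^6 + 1.001×10^6 = 3.4755×10^6 mol.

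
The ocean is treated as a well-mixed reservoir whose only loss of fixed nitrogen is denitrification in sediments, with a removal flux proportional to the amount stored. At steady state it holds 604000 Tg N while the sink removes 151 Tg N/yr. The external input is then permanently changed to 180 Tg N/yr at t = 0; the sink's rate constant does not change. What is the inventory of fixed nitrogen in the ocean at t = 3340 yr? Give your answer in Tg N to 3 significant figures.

670000 Tg N

τ = M₀/F₀ = 604000/151 = 4000 yr; rate constant k = 1/τ.
New steady state M_∞ = F₁/k = F₁·τ = 180 × 4000 = 720000 Tg N.
M(t) = M_∞ + (M₀ − M_∞)·e^(−t/τ); t/τ = 3340/4000 = 0.8350, so e^(−t/τ) = 0.4339.
M(t) = 720000 − 116000 × 0.4339 = 669670 Tg N.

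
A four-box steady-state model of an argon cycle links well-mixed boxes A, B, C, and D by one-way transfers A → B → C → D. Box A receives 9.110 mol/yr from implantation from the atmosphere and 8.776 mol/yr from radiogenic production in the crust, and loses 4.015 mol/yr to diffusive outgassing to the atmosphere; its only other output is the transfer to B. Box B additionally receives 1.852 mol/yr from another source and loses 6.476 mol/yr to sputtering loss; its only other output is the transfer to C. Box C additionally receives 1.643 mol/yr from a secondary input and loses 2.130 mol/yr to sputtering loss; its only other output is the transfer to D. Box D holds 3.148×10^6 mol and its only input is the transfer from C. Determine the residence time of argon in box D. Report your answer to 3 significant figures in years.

359000 yr

Box A: F(A→B) = (9.110 + 8.776) − 4.015 = 13.871 mol/yr.
Box B: F(B→C) = (13.871 + 1.852) − 6.476 = 9.2470 mol/yr.
Box C: F(C→D) = (9.2470 + 1.643) − 2.130 = 8.7600 mol/yr.
Box D throughput = its input = 8.7600 mol/yr; τ = 3.148×10^6 / 8.7600 = 359400 yr.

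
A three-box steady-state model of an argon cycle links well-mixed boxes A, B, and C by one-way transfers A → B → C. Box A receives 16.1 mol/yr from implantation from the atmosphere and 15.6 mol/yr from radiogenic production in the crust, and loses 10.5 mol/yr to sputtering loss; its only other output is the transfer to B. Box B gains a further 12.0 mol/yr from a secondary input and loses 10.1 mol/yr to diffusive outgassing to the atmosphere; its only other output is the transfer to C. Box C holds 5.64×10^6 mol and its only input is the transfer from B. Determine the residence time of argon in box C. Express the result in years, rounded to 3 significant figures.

Box A: F(A→B) = (16.1 + 15.6) − 10.5 = 21.200 mol/yr.
Box B: F(B→C) = (21.200 + 12.0) − 10.1 = 23.100 mol/yr.
Box C throughput = its input = 23.100 mol/yr; τ = 5.64×10^6 / 23.100 = 244200 yr.

244000 yr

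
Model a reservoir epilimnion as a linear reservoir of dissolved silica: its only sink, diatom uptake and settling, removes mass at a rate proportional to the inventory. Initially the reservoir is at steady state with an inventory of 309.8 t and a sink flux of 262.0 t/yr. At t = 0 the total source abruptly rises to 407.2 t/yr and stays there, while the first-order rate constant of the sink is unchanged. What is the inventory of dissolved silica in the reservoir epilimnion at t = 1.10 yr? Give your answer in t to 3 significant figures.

414 t

τ = M₀/F₀ = 309.8/262.0 = 1.182 yr; rate constant k = 1/τ.
New steady state M_∞ = F₁/k = F₁·τ = 407.2 × 1.182 = 481.49 t.
M(t) = M_∞ + (M₀ − M_∞)·e^(−t/τ); t/τ = 1.10/1.182 = 0.9303, so e^(−t/τ) = 0.3944.
M(t) = 481.49 − 171.7 × 0.3944 = 413.77 t.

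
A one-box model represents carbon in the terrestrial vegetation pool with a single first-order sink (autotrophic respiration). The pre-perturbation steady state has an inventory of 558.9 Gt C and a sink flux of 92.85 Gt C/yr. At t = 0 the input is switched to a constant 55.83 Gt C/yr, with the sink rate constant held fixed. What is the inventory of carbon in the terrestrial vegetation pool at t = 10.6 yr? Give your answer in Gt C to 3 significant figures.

374 Gt C

τ = M₀/F₀ = 558.9/92.85 = 6.019 yr; rate constant k = 1/τ.
New steady state M_∞ = F₁/k = F₁·τ = 55.83 × 6.019 = 336.06 Gt C.
M(t) = M_∞ + (M₀ − M_∞)·e^(−t/τ); t/τ = 10.6/6.019 = 1.761, so e^(−t/τ) = 0.1719.
M(t) = 336.06 + 222.8 × 0.1719 = 374.36 Gt C.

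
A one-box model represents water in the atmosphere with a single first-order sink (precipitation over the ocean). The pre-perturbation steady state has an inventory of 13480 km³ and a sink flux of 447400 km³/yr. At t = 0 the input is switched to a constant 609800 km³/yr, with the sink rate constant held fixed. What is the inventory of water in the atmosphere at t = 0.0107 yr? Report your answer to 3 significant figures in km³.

τ = M₀/F₀ = 13480/447400 = 0.03013 yr; rate constant k = 1/τ.
New steady state M_∞ = F₁/k = F₁·τ = 609800 × 0.03013 = 18373 km³.
M(t) = M_∞ + (M₀ − M_∞)·e^(−t/τ); t/τ = 0.0107/0.03013 = 0.3551, so e^(−t/τ) = 0.7011.
M(t) = 18373 − 4893 × 0.7011 = 14943 km³.

14900 km³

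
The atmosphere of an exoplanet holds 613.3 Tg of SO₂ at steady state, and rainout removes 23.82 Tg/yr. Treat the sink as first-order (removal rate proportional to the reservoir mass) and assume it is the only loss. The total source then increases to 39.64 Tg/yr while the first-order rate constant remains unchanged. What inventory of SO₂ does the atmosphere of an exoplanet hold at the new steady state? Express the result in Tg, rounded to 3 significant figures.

1020 Tg

Rate constant k = F/M = 23.82 / 613.3 = 0.03884 yr⁻¹.
At the new steady state, source = k·M_new ⇒ M_new = 39.64 / 0.03884 = 1021 Tg.
(Equivalently M_new = M × F_new/F_old = 613.3 × 39.64/23.82.)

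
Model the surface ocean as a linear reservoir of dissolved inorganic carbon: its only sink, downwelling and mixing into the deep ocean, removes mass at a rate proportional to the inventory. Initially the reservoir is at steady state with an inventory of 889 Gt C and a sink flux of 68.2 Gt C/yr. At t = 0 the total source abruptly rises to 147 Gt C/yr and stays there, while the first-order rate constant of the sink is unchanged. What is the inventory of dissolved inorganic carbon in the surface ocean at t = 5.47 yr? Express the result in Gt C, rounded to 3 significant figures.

The sink rate constant is k = F₀/M₀ = 68.2/889 = 0.07672 yr⁻¹.
Solving dM/dt = F₁ − kM with M(0) = M₀ gives M(t) = F₁/k + (M₀ − F₁/k)·e^(−kt).
F₁/k = 147/0.07672 = 1916.2 Gt C; kt = 0.07672 × 5.47 = 0.4196, e^(−kt) = 0.6573.
M(5.47) = 1916.2 + (889 − 1916.2) × 0.6573 = 1916.2 − 675.1 = 1241.0 Gt C.

1240 Gt C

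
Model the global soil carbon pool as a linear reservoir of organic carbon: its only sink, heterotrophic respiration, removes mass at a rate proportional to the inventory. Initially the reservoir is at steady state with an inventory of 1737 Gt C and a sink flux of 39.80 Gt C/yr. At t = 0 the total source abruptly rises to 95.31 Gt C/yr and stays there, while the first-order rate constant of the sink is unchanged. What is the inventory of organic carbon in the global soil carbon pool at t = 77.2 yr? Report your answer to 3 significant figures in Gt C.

Residence time τ = M₀/F₀ = 43.64 yr. The eventual steady state is M_∞ = M₀·(F₁/F₀) = 1737 × 95.31/39.80 = 4159.6 Gt C.
The anomaly ΔM(t) = M(t) − M_∞ decays as ΔM₀·e^(−t/τ) with ΔM₀ = 1737 − 4159.6 = −2423 Gt C.
At t = 77.2 yr, e^(−t/τ) = e^(−1.769) = 0.1705, so ΔM = −413.1 Gt C and M = 4159.6 − 413.1 = 3746.5 Gt C.

3750 Gt C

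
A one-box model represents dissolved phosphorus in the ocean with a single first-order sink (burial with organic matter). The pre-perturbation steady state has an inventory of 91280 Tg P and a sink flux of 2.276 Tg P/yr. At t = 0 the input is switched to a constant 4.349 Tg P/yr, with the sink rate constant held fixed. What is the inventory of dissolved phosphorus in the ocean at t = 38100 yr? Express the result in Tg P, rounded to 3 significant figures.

142000 Tg P

Residence time τ = M₀/F₀ = 40110 yr. The eventual steady state is M_∞ = M₀·(F₁/F₀) = 91280 × 4.349/2.276 = 174420 Tg P.
The anomaly ΔM(t) = M(t) − M_∞ decays as ΔM₀·e^(−t/τ) with ΔM₀ = 91280 − 174420 = −83140 Tg P.
At t = 38100 yr, e^(−t/τ) = e^(−0.9500) = 0.3867, so ΔM = −32150 Tg P and M = 174420 − 32150 = 142270 Tg P.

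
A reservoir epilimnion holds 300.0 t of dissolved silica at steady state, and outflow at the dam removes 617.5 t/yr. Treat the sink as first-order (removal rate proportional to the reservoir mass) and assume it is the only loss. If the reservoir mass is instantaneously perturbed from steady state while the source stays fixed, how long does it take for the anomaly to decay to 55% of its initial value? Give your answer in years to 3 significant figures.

For a linear reservoir the anomaly decays as exp(−t/τ) with τ = M/F = 300.0/617.5 = 0.4858 yr.
exp(−t/τ) = 0.55 ⇒ t = −τ ln(0.55) = 0.4858 × 0.5978 = 0.2904 yr.

0.290 yr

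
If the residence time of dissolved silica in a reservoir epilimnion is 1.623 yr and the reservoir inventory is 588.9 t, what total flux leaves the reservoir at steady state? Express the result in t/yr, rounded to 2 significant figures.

360 t/yr

F = M / τ = 588.9 / 1.623 = 362.8 t/yr.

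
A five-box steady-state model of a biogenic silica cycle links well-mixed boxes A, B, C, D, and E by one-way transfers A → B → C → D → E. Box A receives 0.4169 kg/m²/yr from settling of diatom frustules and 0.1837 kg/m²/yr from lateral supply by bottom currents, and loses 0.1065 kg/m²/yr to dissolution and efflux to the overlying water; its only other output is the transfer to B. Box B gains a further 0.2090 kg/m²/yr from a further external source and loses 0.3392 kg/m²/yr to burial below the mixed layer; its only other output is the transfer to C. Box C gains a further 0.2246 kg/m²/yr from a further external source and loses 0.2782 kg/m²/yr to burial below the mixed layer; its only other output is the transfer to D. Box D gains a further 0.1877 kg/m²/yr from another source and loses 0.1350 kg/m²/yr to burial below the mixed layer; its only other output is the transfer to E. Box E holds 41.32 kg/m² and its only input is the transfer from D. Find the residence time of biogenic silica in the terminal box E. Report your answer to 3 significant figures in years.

Box A: F(A→B) = (0.4169 + 0.1837) − 0.1065 = 0.49410 kg/m²/yr.
Box B: F(B→C) = (0.49410 + 0.2090) − 0.3392 = 0.36390 kg/m²/yr.
Box C: F(C→D) = (0.36390 + 0.2246) − 0.2782 = 0.31030 kg/m²/yr.
Box D: F(D→E) = (0.31030 + 0.1877) − 0.1350 = 0.36300 kg/m²/yr.
Box E throughput = its input = 0.36300 kg/m²/yr; τ = 41.32 / 0.36300 = 113.8 yr.

114 yr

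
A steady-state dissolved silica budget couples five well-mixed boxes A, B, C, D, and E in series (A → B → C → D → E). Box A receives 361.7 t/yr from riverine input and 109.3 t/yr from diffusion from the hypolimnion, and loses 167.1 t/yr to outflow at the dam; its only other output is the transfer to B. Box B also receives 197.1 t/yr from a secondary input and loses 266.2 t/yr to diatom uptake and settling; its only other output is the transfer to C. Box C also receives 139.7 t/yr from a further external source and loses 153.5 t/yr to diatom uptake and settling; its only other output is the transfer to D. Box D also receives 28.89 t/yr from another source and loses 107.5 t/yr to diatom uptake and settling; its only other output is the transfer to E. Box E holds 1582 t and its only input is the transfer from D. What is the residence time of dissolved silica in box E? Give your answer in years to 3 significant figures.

Box A: F(A→B) = (361.7 + 109.3) − 167.1 = 303.90 t/yr.
Box B: F(B→C) = (303.90 + 197.1) − 266.2 = 234.80 t/yr.
Box C: F(C→D) = (234.80 + 139.7) − 153.5 = 221.00 t/yr.
Box D: F(D→E) = (221.00 + 28.89) − 107.5 = 142.39 t/yr.
Box E throughput = its input = 142.39 t/yr; τ = 1582 / 142.39 = 11.11 yr.

11.1 yr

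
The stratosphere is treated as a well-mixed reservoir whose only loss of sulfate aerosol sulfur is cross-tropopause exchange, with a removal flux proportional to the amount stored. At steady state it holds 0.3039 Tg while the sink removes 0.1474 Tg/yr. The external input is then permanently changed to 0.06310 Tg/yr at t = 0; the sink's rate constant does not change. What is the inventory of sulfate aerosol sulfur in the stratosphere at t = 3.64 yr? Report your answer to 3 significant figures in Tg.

Residence time τ = M₀/F₀ = 2.062 yr. The eventual steady state is M_∞ = M₀·(F₁/F₀) = 0.3039 × 0.06310/0.1474 = 0.13010 Tg.
The anomaly ΔM(t) = M(t) − M_∞ decays as ΔM₀·e^(−t/τ) with ΔM₀ = 0.3039 − 0.13010 = 0.1738 Tg.
At t = 3.64 yr, e^(−t/τ) = e^(−1.766) = 0.1711, so ΔM = 0.02974 Tg and M = 0.13010 + 0.02974 = 0.15983 Tg.

0.160 Tg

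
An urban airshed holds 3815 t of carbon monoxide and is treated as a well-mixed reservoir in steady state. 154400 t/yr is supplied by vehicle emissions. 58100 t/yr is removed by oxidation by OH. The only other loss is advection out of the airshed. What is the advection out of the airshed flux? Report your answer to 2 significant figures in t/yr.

At steady state ΣF_in = ΣF_out.
ΣF_in = 154400 t/yr.
Advection out of the airshed flux = ΣF_in − (58100) = 154400 − 58100 = 96300 t/yr.

96000 t/yr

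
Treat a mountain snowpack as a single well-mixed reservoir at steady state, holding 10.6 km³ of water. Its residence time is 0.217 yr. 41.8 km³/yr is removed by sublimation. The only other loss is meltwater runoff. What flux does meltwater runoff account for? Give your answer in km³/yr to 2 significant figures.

7.0 km³/yr

Total removal F = M/τ = 10.6 / 0.217 = 48.85 km³/yr.
Meltwater runoff = F − (41.8) = 48.85 − 41.80 = 7.048 km³/yr.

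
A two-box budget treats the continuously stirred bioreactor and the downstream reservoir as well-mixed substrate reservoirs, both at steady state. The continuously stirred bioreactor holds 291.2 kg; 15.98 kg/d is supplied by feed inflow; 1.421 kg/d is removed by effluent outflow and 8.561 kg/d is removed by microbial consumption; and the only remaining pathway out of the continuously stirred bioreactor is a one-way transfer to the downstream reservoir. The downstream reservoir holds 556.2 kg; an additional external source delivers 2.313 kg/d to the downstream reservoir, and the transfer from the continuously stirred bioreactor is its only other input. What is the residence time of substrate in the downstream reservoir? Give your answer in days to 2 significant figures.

Balance the continuously stirred bioreactor: ΣF_in = 15.980 kg/d.
Transfer to the downstream reservoir = ΣF_in − (1.421 + 8.561) = 5.9980 kg/d.
Total input to the downstream reservoir = 5.9980 + 2.313 = 8.3110 kg/d; at steady state this equals its total output.
τ = M / F = 556.2 / 8.3110 = 66.92 d.

67 d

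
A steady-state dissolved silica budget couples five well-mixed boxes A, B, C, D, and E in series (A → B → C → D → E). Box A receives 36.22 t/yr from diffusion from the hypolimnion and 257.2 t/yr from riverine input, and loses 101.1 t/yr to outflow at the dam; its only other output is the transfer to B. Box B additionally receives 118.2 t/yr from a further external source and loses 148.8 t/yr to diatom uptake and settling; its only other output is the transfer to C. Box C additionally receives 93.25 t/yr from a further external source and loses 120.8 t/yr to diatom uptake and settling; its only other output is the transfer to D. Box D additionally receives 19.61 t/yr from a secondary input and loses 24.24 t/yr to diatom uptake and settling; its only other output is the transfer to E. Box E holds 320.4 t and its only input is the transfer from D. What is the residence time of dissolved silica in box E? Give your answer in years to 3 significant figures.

2.47 yr

Box A: F(A→B) = (36.22 + 257.2) − 101.1 = 192.32 t/yr.
Box B: F(B→C) = (192.32 + 118.2) − 148.8 = 161.72 t/yr.
Box C: F(C→D) = (161.72 + 93.25) − 120.8 = 134.17 t/yr.
Box D: F(D→E) = (134.17 + 19.61) − 24.24 = 129.54 t/yr.
Box E throughput = its input = 129.54 t/yr; τ = 320.4 / 129.54 = 2.473 yr.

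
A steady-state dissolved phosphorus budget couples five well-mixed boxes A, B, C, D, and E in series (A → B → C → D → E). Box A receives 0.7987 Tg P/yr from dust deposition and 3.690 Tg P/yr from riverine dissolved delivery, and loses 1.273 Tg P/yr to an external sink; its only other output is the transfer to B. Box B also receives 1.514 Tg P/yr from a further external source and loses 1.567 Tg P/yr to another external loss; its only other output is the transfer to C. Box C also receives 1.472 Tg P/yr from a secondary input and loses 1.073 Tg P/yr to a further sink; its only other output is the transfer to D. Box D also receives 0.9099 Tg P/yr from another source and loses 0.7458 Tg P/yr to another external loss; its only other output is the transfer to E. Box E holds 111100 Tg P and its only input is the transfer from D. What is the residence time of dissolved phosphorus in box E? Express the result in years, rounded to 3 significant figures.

Box A: F(A→B) = (0.7987 + 3.690) − 1.273 = 3.2157 Tg P/yr.
Box B: F(B→C) = (3.2157 + 1.514) − 1.567 = 3.1627 Tg P/yr.
Box C: F(C→D) = (3.1627 + 1.472) − 1.073 = 3.5617 Tg P/yr.
Box D: F(D→E) = (3.5617 + 0.9099) − 0.7458 = 3.7258 Tg P/yr.
Box E throughput = its input = 3.7258 Tg P/yr; τ = 111100 / 3.7258 = 29820 yr.

29800 yr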